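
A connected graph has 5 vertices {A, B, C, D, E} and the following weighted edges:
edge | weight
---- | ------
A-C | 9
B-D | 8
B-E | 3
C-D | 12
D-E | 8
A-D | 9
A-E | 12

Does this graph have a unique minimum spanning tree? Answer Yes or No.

Kruskal's algorithm — process edges by increasing weight (ties by edge label):
B-E (3): add. Components now {A} {B,E} {C} {D}
B-D (8): add. Components now {A} {B,D,E} {C}
D-E (8): skip — D and E already connected.
A-C (9): add. Components now {A,C} {B,D,E}
A-D (9): add. Components now {A,B,C,D,E}
Non-tree edge D-E has weight 8, equal to the heaviest edge on its tree cycle — swapping gives another MST of the same weight. Not unique.

No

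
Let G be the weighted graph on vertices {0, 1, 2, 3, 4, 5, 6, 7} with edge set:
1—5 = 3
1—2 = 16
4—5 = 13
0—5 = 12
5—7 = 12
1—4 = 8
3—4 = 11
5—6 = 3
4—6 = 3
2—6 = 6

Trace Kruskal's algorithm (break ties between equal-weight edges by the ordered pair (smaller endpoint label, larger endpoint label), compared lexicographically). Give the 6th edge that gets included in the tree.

0-5

Kruskal: consider edges lightest-first.
1—5 (3): add — endpoints in different components.
4—6 (3): add — endpoints in different components.
5—6 (3): add — endpoints in different components.
2—6 (6): add — endpoints in different components.
1—4 (8): skip — 1 and 4 already connected.
3—4 (11): add — endpoints in different components.
0—5 (12): add — endpoints in different components.
5—7 (12): add — endpoints in different components.
The 6th edge added is 0—5.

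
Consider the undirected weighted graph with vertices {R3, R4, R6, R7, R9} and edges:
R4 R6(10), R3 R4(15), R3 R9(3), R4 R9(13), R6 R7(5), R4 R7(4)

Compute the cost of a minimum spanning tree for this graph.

25

Kruskal's algorithm — process edges by increasing weight (ties by edge label):
R3 R9 (3): add — endpoints in different components.
R4 R7 (4): add — endpoints in different components.
R6 R7 (5): add — endpoints in different components.
R4 R6 (10): skip — R6 and R4 already connected.
R4 R9 (13): add — endpoints in different components.
MST edges: R3 R9, R4 R7, R6 R7, R4 R9; total weight 3+4+5+13 = 25.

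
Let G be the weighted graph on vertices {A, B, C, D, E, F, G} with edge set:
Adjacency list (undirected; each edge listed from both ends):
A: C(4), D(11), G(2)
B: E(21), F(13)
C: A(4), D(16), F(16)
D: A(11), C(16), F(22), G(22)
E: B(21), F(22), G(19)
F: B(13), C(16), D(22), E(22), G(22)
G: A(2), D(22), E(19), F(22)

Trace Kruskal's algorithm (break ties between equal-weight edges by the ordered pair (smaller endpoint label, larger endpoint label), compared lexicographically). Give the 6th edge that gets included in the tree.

Kruskal: consider edges lightest-first.
A–G (2): add. Components now {A,G} {B} {C} {D} {E} {F}
A–C (4): add. Components now {A,C,G} {B} {D} {E} {F}
A–D (11): add. Components now {A,C,D,G} {B} {E} {F}
B–F (13): add. Components now {A,C,D,G} {B,F} {E}
C–D (16): skip — C and D already connected.
C–F (16): add. Components now {A,B,C,D,F,G} {E}
E–G (19): add. Components now {A,B,C,D,E,F,G}
The 6th edge added is E–G.

E-G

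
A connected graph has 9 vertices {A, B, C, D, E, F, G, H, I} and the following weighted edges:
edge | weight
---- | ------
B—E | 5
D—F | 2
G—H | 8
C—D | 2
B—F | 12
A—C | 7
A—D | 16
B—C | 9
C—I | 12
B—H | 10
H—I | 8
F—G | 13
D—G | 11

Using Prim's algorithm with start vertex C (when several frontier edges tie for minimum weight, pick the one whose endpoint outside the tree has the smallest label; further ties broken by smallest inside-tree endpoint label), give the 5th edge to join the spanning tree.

Prim, starting at C.
Step 1: frontier [C—D 2, A—C 7, B—C 9, C—I 12] → take C—D (2); add D.
Step 2: frontier [A—C 7, B—C 9, C—I 12, D—F 2, D—G 11, A—D 16] → take D—F (2); add F.
Step 3: frontier [A—C 7, B—C 9, C—I 12, D—G 11, A—D 16, B—F 12, F—G 13] → take A—C (7); add A.
Step 4: frontier [B—C 9, C—I 12, D—G 11, B—F 12, F—G 13] → take B—C (9); add B.
Step 5: frontier [B—E 5, B—H 10, C—I 12, D—G 11, F—G 13] → take B—E (5); add E.
Step 6: frontier [B—H 10, C—I 12, D—G 11, F—G 13] → take B—H (10); add H.
Step 7: frontier [C—I 12, D—G 11, F—G 13, G—H 8, H—I 8] → take G—H (8); add G.
Step 8: frontier [C—I 12, H—I 8] → take H—I (8); add I.
The 5th edge added is B—E.

B-E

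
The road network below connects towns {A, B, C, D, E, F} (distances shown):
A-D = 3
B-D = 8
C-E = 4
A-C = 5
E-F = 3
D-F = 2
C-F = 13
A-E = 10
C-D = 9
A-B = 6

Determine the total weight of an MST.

18

Sort edges by weight, then run Kruskal:
D-F (2): add — endpoints in different components.
A-D (3): add — endpoints in different components.
E-F (3): add — endpoints in different components.
C-E (4): add — endpoints in different components.
A-C (5): skip — A and C already connected.
A-B (6): add — endpoints in different components.
MST edges: D-F, A-D, E-F, C-E, A-B; total weight 2+3+3+4+6 = 18.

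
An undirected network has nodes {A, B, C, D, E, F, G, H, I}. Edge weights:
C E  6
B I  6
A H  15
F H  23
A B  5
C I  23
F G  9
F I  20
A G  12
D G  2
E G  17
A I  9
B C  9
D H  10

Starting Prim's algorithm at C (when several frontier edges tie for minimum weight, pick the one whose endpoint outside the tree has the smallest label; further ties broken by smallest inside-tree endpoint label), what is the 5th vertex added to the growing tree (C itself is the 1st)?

I

Prim, starting at C.
Step 1: frontier [C E 6, B C 9, C I 23] → take C E (6); add E.
Step 2: frontier [B C 9, C I 23, E G 17] → take B C (9); add B.
Step 3: frontier [A B 5, B I 6, C I 23, E G 17] → take A B (5); add A.
Step 4: frontier [A I 9, A G 12, A H 15, B I 6, C I 23, E G 17] → take B I (6); add I.
Step 5: frontier [A G 12, A H 15, E G 17, F I 20] → take A G (12); add G.
Step 6: frontier [A H 15, D G 2, F G 9, F I 20] → take D G (2); add D.
Step 7: frontier [A H 15, D H 10, F G 9, F I 20] → take F G (9); add F.
Step 8: frontier [A H 15, D H 10, F H 23] → take D H (10); add H.
Vertex order: C, E, B, A, I, G, D, F, H. The 5th vertex is I.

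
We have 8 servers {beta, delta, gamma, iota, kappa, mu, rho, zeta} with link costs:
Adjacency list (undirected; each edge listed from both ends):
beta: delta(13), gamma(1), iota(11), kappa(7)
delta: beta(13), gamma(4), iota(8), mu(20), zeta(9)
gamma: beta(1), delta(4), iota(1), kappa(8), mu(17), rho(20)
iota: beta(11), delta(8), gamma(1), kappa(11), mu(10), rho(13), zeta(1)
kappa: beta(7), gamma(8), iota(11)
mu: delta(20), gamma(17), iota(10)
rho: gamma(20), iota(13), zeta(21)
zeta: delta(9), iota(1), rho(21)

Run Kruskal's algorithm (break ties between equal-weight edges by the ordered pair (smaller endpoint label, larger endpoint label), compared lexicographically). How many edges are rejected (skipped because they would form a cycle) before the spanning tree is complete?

Sort edges by weight, then run Kruskal:
beta-gamma (1): add — endpoints in different components.
gamma-iota (1): add — endpoints in different components.
iota-zeta (1): add — endpoints in different components.
delta-gamma (4): add — endpoints in different components.
beta-kappa (7): add — endpoints in different components.
delta-iota (8): skip — iota and delta already connected.
gamma-kappa (8): skip — gamma and kappa already connected.
delta-zeta (9): skip — zeta and delta already connected.
iota-mu (10): add — endpoints in different components.
beta-iota (11): skip — iota and beta already connected.
iota-kappa (11): skip — iota and kappa already connected.
beta-delta (13): skip — delta and beta already connected.
iota-rho (13): add — endpoints in different components.
Edges rejected before the tree was complete: 6.

6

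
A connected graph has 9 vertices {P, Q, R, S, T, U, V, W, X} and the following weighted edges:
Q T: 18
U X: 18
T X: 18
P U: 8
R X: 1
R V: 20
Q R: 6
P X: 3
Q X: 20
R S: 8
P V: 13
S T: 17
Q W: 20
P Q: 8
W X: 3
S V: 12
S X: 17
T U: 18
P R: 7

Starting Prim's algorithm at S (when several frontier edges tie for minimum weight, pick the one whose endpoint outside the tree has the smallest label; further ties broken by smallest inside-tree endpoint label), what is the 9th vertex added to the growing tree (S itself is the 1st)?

Prim's algorithm from S:
Step 1: cheapest edge leaving the tree is R S (8); add R.
Step 2: cheapest edge leaving the tree is R X (1); add X.
Step 3: cheapest edge leaving the tree is P X (3); add P.
Step 4: cheapest edge leaving the tree is W X (3); add W.
Step 5: cheapest edge leaving the tree is Q R (6); add Q.
Step 6: cheapest edge leaving the tree is P U (8); add U.
Step 7: cheapest edge leaving the tree is S V (12); add V.
Step 8: cheapest edge leaving the tree is S T (17); add T.
Vertex order: S, R, X, P, W, Q, U, V, T. The 9th vertex is T.

T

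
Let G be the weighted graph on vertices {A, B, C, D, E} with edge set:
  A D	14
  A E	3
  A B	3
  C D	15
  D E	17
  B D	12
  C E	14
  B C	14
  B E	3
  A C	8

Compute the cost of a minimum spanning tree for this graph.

Prim's algorithm from E:
Step 1: frontier [A E 3, B E 3, C E 14, D E 17] → take A E (3); add A.
Step 2: frontier [A B 3, A C 8, A D 14, B E 3, C E 14, D E 17] → take A B (3); add B.
Step 3: frontier [A C 8, A D 14, B D 12, B C 14, C E 14, D E 17] → take A C (8); add C.
Step 4: frontier [A D 14, B D 12, C D 15, D E 17] → take B D (12); add D.
MST edges: A E, A B, A C, B D; total weight 3+3+8+12 = 26.

26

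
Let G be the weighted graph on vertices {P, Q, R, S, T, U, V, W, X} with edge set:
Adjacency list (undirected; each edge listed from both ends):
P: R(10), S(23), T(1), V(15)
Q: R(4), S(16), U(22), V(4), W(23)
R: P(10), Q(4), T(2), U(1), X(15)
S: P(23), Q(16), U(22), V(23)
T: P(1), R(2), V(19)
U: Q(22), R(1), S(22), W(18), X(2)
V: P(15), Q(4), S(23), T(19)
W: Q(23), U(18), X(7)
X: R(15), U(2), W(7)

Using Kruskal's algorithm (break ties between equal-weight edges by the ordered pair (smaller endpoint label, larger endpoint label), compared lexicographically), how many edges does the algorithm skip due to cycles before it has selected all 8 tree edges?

3

Sort edges by weight, then run Kruskal:
P–T (1): add — endpoints in different components.
R–U (1): add — endpoints in different components.
R–T (2): add — endpoints in different components.
U–X (2): add — endpoints in different components.
Q–R (4): add — endpoints in different components.
Q–V (4): add — endpoints in different components.
W–X (7): add — endpoints in different components.
P–R (10): skip — P and R already connected.
P–V (15): skip — P and V already connected.
R–X (15): skip — R and X already connected.
Q–S (16): add — endpoints in different components.
Edges rejected before the tree was complete: 3.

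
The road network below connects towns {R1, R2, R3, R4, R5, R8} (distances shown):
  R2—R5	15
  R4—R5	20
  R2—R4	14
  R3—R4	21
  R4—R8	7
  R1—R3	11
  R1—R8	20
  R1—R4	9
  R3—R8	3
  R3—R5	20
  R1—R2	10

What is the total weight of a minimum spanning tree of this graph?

Prim, starting at R5.
Step 1: cheapest edge leaving the tree is R2—R5 (15); add R2.
Step 2: cheapest edge leaving the tree is R1—R2 (10); add R1.
Step 3: cheapest edge leaving the tree is R1—R4 (9); add R4.
Step 4: cheapest edge leaving the tree is R4—R8 (7); add R8.
Step 5: cheapest edge leaving the tree is R3—R8 (3); add R3.
MST edges: R2—R5, R1—R2, R1—R4, R4—R8, R3—R8; total weight 15+10+9+7+3 = 44.

44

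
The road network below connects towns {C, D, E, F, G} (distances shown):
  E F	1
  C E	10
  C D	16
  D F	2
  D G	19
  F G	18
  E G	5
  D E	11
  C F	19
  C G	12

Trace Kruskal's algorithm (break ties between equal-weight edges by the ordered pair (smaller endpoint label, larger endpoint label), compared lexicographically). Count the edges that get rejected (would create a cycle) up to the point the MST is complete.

0

Sort edges by weight, then run Kruskal:
E F (1): add — endpoints in different components.
D F (2): add — endpoints in different components.
E G (5): add — endpoints in different components.
C E (10): add — endpoints in different components.
Edges rejected before the tree was complete: 0.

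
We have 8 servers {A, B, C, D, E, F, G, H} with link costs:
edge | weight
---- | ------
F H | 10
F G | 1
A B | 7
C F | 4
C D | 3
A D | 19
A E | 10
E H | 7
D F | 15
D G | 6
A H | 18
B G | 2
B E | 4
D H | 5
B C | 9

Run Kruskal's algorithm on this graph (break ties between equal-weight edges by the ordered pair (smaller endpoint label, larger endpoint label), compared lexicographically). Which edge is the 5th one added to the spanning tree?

Kruskal: consider edges lightest-first.
F G (1): add — endpoints in different components.
B G (2): add — endpoints in different components.
C D (3): add — endpoints in different components.
B E (4): add — endpoints in different components.
C F (4): add — endpoints in different components.
D H (5): add — endpoints in different components.
D G (6): skip — D and G already connected.
A B (7): add — endpoints in different components.
The 5th edge added is C F.

C-F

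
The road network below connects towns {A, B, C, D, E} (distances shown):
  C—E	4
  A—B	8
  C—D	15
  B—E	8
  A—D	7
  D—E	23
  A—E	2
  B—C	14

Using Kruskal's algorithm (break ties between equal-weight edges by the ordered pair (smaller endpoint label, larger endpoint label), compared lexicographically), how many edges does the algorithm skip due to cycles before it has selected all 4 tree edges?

0

Kruskal: consider edges lightest-first.
A—E (2): add — endpoints in different components.
C—E (4): add — endpoints in different components.
A—D (7): add — endpoints in different components.
A—B (8): add — endpoints in different components.
Edges rejected before the tree was complete: 0.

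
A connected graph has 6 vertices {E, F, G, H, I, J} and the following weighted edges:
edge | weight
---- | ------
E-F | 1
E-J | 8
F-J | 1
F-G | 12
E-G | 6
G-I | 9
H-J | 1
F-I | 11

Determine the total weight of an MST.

18

Prim's algorithm from H:
Step 1: frontier [H-J 1] → take H-J (1); add J.
Step 2: frontier [F-J 1, E-J 8] → take F-J (1); add F.
Step 3: frontier [E-F 1, F-I 11, F-G 12, E-J 8] → take E-F (1); add E.
Step 4: frontier [E-G 6, F-I 11, F-G 12] → take E-G (6); add G.
Step 5: frontier [F-I 11, G-I 9] → take G-I (9); add I.
MST edges: H-J, F-J, E-F, E-G, G-I; total weight 1+1+1+6+9 = 18.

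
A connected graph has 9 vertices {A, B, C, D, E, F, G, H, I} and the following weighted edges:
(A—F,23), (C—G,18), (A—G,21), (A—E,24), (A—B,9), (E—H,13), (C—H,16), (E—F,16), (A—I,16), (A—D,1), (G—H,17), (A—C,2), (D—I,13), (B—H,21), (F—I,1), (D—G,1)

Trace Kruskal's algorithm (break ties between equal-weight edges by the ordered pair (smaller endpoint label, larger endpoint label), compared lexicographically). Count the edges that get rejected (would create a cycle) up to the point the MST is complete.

1

Kruskal: consider edges lightest-first.
A—D (1): add — endpoints in different components.
D—G (1): add — endpoints in different components.
F—I (1): add — endpoints in different components.
A—C (2): add — endpoints in different components.
A—B (9): add — endpoints in different components.
D—I (13): add — endpoints in different components.
E—H (13): add — endpoints in different components.
A—I (16): skip — A and I already connected.
C—H (16): add — endpoints in different components.
Edges rejected before the tree was complete: 1.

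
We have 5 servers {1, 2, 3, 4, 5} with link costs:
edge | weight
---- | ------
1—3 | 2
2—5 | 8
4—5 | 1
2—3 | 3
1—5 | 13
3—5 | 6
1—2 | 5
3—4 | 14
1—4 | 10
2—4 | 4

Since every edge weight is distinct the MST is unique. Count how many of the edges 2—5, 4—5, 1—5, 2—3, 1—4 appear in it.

2

Sort edges by weight, then run Kruskal:
4—5 (1): add. Components now {1} {2} {3} {4,5}
1—3 (2): add. Components now {1,3} {2} {4,5}
2—3 (3): add. Components now {1,2,3} {4,5}
2—4 (4): add. Components now {1,2,3,4,5}
MST edge set: {4—5, 1—3, 2—3, 2—4}.
Of the listed edges, {4—5, 2—3} are in the MST → 2.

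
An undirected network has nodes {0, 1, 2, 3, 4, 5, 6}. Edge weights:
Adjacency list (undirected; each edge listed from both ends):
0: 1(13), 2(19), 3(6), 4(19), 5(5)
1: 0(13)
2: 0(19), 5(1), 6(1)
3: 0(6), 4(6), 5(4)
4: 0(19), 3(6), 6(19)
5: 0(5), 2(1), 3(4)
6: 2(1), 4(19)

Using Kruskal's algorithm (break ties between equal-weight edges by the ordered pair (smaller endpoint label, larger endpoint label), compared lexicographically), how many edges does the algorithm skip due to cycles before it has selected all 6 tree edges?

Sort edges by weight, then run Kruskal:
2–5 (1): add. Components now {0} {1} {2,5} {3} {4} {6}
2–6 (1): add. Components now {0} {1} {2,5,6} {3} {4}
3–5 (4): add. Components now {0} {1} {2,3,5,6} {4}
0–5 (5): add. Components now {0,2,3,5,6} {1} {4}
0–3 (6): skip — 0 and 3 already connected.
3–4 (6): add. Components now {0,2,3,4,5,6} {1}
0–1 (13): add. Components now {0,1,2,3,4,5,6}
Edges rejected before the tree was complete: 1.

1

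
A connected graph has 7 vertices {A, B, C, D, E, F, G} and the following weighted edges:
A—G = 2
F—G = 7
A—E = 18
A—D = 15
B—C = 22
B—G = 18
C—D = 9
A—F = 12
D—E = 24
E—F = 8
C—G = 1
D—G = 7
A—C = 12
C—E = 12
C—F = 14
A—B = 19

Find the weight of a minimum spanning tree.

43

Sort edges by weight, then run Kruskal:
C—G (1): add — endpoints in different components.
A—G (2): add — endpoints in different components.
D—G (7): add — endpoints in different components.
F—G (7): add — endpoints in different components.
E—F (8): add — endpoints in different components.
C—D (9): skip — C and D already connected.
A—C (12): skip — A and C already connected.
A—F (12): skip — A and F already connected.
C—E (12): skip — C and E already connected.
C—F (14): skip — C and F already connected.
A—D (15): skip — A and D already connected.
A—E (18): skip — A and E already connected.
B—G (18): add — endpoints in different components.
MST edges: C—G, A—G, D—G, F—G, E—F, B—G; total weight 1+2+7+7+8+18 = 43.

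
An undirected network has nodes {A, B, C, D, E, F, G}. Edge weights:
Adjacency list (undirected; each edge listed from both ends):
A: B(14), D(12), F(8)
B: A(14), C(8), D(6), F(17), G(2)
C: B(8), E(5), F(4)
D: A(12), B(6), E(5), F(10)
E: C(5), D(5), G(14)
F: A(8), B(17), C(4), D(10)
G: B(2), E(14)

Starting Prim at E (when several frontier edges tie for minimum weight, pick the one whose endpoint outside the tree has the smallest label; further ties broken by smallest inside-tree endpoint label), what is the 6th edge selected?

A-F

Prim, starting at E.
Step 1: frontier [C E 5, D E 5, E G 14] → take C E (5); add C.
Step 2: frontier [C F 4, B C 8, D E 5, E G 14] → take C F (4); add F.
Step 3: frontier [B C 8, D E 5, E G 14, A F 8, D F 10, B F 17] → take D E (5); add D.
Step 4: frontier [B C 8, B D 6, A D 12, E G 14, A F 8, B F 17] → take B D (6); add B.
Step 5: frontier [B G 2, A B 14, A D 12, E G 14, A F 8] → take B G (2); add G.
Step 6: frontier [A B 14, A D 12, A F 8] → take A F (8); add A.
The 6th edge added is A F.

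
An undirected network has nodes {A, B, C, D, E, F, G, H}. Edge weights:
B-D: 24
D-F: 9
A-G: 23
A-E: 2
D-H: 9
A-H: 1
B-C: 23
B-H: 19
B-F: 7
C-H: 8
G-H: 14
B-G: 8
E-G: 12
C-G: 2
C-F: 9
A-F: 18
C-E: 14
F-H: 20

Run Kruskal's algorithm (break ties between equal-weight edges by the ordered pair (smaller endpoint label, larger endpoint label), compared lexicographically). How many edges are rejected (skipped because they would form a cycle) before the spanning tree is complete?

1

Kruskal: consider edges lightest-first.
A-H (1): add — endpoints in different components.
A-E (2): add — endpoints in different components.
C-G (2): add — endpoints in different components.
B-F (7): add — endpoints in different components.
B-G (8): add — endpoints in different components.
C-H (8): add — endpoints in different components.
C-F (9): skip — C and F already connected.
D-F (9): add — endpoints in different components.
Edges rejected before the tree was complete: 1.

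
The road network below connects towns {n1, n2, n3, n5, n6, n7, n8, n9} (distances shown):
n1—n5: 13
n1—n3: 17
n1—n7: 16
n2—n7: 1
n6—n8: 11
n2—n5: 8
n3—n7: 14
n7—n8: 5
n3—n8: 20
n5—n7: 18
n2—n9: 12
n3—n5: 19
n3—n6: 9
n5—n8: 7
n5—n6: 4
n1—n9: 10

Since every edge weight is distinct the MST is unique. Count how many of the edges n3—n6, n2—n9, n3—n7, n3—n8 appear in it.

2

Sort edges by weight, then run Kruskal:
n2—n7 (1): add — endpoints in different components.
n5—n6 (4): add — endpoints in different components.
n7—n8 (5): add — endpoints in different components.
n5—n8 (7): add — endpoints in different components.
n2—n5 (8): skip — n5 and n2 already connected.
n3—n6 (9): add — endpoints in different components.
n1—n9 (10): add — endpoints in different components.
n6—n8 (11): skip — n8 and n6 already connected.
n2—n9 (12): add — endpoints in different components.
MST edge set: {n2—n7, n5—n6, n7—n8, n5—n8, n3—n6, n1—n9, n2—n9}.
Of the listed edges, {n3—n6, n2—n9} are in the MST → 2.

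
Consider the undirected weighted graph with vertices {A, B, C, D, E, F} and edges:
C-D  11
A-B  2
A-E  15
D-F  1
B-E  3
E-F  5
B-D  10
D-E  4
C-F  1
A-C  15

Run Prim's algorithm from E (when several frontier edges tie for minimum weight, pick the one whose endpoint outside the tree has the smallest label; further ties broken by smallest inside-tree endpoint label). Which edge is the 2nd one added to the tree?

A-B

Grow the tree from E using Prim:
Step 1: cheapest edge leaving the tree is B-E (3); add B.
Step 2: cheapest edge leaving the tree is A-B (2); add A.
Step 3: cheapest edge leaving the tree is D-E (4); add D.
Step 4: cheapest edge leaving the tree is D-F (1); add F.
Step 5: cheapest edge leaving the tree is C-F (1); add C.
The 2nd edge added is A-B.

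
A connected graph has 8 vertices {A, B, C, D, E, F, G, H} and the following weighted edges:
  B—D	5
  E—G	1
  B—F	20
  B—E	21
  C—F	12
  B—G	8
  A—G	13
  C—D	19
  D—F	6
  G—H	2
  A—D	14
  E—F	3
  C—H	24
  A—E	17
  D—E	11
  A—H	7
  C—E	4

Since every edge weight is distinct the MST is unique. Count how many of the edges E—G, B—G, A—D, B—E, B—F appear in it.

1

Sort edges by weight, then run Kruskal:
E—G (1): add — endpoints in different components.
G—H (2): add — endpoints in different components.
E—F (3): add — endpoints in different components.
C—E (4): add — endpoints in different components.
B—D (5): add — endpoints in different components.
D—F (6): add — endpoints in different components.
A—H (7): add — endpoints in different components.
MST edge set: {E—G, G—H, E—F, C—E, B—D, D—F, A—H}.
Of the listed edges, {E—G} are in the MST → 1.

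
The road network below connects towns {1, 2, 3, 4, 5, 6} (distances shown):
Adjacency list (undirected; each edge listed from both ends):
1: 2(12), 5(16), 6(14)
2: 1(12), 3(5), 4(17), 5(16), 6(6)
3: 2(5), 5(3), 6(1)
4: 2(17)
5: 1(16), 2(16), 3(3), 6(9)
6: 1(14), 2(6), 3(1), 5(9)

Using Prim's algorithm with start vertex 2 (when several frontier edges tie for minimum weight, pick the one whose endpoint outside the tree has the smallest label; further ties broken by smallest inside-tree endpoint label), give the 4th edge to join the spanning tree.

Prim's algorithm from 2:
Step 1: cheapest edge leaving the tree is 2–3 (5); add 3.
Step 2: cheapest edge leaving the tree is 3–6 (1); add 6.
Step 3: cheapest edge leaving the tree is 3–5 (3); add 5.
Step 4: cheapest edge leaving the tree is 1–2 (12); add 1.
Step 5: cheapest edge leaving the tree is 2–4 (17); add 4.
The 4th edge added is 1–2.

1-2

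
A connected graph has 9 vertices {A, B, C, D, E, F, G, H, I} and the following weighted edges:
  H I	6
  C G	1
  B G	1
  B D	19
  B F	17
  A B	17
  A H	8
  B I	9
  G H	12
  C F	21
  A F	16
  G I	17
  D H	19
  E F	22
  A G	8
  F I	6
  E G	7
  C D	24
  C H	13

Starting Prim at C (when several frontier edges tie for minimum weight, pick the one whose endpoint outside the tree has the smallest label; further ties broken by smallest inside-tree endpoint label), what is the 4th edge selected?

A-G

Grow the tree from C using Prim:
Step 1: cheapest edge leaving the tree is C G (1); add G.
Step 2: cheapest edge leaving the tree is B G (1); add B.
Step 3: cheapest edge leaving the tree is E G (7); add E.
Step 4: cheapest edge leaving the tree is A G (8); add A.
Step 5: cheapest edge leaving the tree is A H (8); add H.
Step 6: cheapest edge leaving the tree is H I (6); add I.
Step 7: cheapest edge leaving the tree is F I (6); add F.
Step 8: cheapest edge leaving the tree is B D (19); add D.
The 4th edge added is A G.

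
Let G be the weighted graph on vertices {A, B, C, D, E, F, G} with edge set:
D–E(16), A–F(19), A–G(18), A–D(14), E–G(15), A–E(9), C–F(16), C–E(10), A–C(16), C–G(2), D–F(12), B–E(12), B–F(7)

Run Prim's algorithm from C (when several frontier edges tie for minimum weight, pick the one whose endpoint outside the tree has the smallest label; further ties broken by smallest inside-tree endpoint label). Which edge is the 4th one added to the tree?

Prim's algorithm from C:
Step 1: cheapest edge leaving the tree is C–G (2); add G.
Step 2: cheapest edge leaving the tree is C–E (10); add E.
Step 3: cheapest edge leaving the tree is A–E (9); add A.
Step 4: cheapest edge leaving the tree is B–E (12); add B.
Step 5: cheapest edge leaving the tree is B–F (7); add F.
Step 6: cheapest edge leaving the tree is D–F (12); add D.
The 4th edge added is B–E.

B-E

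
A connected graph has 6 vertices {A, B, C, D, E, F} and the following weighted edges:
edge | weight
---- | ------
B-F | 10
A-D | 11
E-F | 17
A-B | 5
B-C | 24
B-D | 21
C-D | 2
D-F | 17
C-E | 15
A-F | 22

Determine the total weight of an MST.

Grow the tree from C using Prim:
Step 1: cheapest edge leaving the tree is C-D (2); add D.
Step 2: cheapest edge leaving the tree is A-D (11); add A.
Step 3: cheapest edge leaving the tree is A-B (5); add B.
Step 4: cheapest edge leaving the tree is B-F (10); add F.
Step 5: cheapest edge leaving the tree is C-E (15); add E.
MST edges: C-D, A-D, A-B, B-F, C-E; total weight 2+11+5+10+15 = 43.

43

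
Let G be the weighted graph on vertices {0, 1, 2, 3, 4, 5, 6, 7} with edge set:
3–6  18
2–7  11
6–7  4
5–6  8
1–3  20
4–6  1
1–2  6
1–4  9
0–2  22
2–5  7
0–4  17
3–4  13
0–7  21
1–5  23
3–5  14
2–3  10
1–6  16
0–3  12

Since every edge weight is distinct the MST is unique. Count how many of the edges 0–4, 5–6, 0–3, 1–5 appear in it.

2

Kruskal's algorithm — process edges by increasing weight (ties by edge label):
4–6 (1): add — endpoints in different components.
6–7 (4): add — endpoints in different components.
1–2 (6): add — endpoints in different components.
2–5 (7): add — endpoints in different components.
5–6 (8): add — endpoints in different components.
1–4 (9): skip — 1 and 4 already connected.
2–3 (10): add — endpoints in different components.
2–7 (11): skip — 2 and 7 already connected.
0–3 (12): add — endpoints in different components.
MST edge set: {4–6, 6–7, 1–2, 2–5, 5–6, 2–3, 0–3}.
Of the listed edges, {5–6, 0–3} are in the MST → 2.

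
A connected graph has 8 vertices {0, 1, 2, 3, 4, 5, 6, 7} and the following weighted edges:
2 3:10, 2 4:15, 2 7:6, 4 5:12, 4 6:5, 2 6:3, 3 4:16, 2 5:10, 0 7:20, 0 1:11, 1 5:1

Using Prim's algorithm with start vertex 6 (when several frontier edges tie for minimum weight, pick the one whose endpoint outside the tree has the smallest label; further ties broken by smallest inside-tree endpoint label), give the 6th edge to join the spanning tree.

Grow the tree from 6 using Prim:
Step 1: cheapest edge leaving the tree is 2 6 (3); add 2.
Step 2: cheapest edge leaving the tree is 4 6 (5); add 4.
Step 3: cheapest edge leaving the tree is 2 7 (6); add 7.
Step 4: cheapest edge leaving the tree is 2 3 (10); add 3.
Step 5: cheapest edge leaving the tree is 2 5 (10); add 5.
Step 6: cheapest edge leaving the tree is 1 5 (1); add 1.
Step 7: cheapest edge leaving the tree is 0 1 (11); add 0.
The 6th edge added is 1 5.

1-5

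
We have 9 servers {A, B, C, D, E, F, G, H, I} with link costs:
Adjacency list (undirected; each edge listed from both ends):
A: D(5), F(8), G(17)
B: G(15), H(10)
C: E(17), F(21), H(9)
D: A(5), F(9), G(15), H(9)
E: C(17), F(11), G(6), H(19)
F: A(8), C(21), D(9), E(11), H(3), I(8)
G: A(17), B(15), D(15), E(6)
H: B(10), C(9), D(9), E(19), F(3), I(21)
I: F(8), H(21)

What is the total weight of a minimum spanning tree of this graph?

60

Prim, starting at F.
Step 1: cheapest edge leaving the tree is F—H (3); add H.
Step 2: cheapest edge leaving the tree is A—F (8); add A.
Step 3: cheapest edge leaving the tree is A—D (5); add D.
Step 4: cheapest edge leaving the tree is F—I (8); add I.
Step 5: cheapest edge leaving the tree is C—H (9); add C.
Step 6: cheapest edge leaving the tree is B—H (10); add B.
Step 7: cheapest edge leaving the tree is E—F (11); add E.
Step 8: cheapest edge leaving the tree is E—G (6); add G.
MST edges: F—H, A—F, A—D, F—I, C—H, B—H, E—F, E—G; total weight 3+8+5+8+9+10+11+6 = 60.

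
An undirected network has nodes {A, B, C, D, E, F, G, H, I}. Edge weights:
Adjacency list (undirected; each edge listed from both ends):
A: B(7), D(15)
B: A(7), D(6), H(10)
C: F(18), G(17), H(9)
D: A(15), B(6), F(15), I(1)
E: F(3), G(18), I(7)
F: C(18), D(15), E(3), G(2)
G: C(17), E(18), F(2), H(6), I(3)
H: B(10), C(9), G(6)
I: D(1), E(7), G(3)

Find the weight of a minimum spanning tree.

37

Kruskal: consider edges lightest-first.
D—I (1): add — endpoints in different components.
F—G (2): add — endpoints in different components.
E—F (3): add — endpoints in different components.
G—I (3): add — endpoints in different components.
B—D (6): add — endpoints in different components.
G—H (6): add — endpoints in different components.
A—B (7): add — endpoints in different components.
E—I (7): skip — E and I already connected.
C—H (9): add — endpoints in different components.
MST edges: D—I, F—G, E—F, G—I, B—D, G—H, A—B, C—H; total weight 1+2+3+3+6+6+7+9 = 37.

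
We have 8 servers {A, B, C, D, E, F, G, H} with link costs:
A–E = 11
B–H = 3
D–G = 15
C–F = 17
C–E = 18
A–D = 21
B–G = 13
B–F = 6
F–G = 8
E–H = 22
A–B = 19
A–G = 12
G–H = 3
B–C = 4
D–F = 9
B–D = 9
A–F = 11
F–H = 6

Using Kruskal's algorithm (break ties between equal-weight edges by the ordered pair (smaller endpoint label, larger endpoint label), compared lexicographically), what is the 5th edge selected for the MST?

B-D

Kruskal's algorithm — process edges by increasing weight (ties by edge label):
B–H (3): add — endpoints in different components.
G–H (3): add — endpoints in different components.
B–C (4): add — endpoints in different components.
B–F (6): add — endpoints in different components.
F–H (6): skip — F and H already connected.
F–G (8): skip — F and G already connected.
B–D (9): add — endpoints in different components.
D–F (9): skip — D and F already connected.
A–E (11): add — endpoints in different components.
A–F (11): add — endpoints in different components.
The 5th edge added is B–D.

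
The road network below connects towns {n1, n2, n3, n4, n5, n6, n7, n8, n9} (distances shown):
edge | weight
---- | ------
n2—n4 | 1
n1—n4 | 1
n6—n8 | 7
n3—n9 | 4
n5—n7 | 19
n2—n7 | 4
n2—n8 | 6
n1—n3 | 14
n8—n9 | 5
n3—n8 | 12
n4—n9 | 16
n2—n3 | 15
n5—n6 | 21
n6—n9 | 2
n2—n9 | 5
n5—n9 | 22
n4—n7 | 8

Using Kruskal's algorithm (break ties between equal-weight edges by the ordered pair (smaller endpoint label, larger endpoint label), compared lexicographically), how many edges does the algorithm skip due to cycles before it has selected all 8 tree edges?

Kruskal: consider edges lightest-first.
n1—n4 (1): add — endpoints in different components.
n2—n4 (1): add — endpoints in different components.
n6—n9 (2): add — endpoints in different components.
n2—n7 (4): add — endpoints in different components.
n3—n9 (4): add — endpoints in different components.
n2—n9 (5): add — endpoints in different components.
n8—n9 (5): add — endpoints in different components.
n2—n8 (6): skip — n8 and n2 already connected.
n6—n8 (7): skip — n6 and n8 already connected.
n4—n7 (8): skip — n7 and n4 already connected.
n3—n8 (12): skip — n3 and n8 already connected.
n1—n3 (14): skip — n3 and n1 already connected.
n2—n3 (15): skip — n3 and n2 already connected.
n4—n9 (16): skip — n9 and n4 already connected.
n5—n7 (19): add — endpoints in different components.
Edges rejected before the tree was complete: 7.

7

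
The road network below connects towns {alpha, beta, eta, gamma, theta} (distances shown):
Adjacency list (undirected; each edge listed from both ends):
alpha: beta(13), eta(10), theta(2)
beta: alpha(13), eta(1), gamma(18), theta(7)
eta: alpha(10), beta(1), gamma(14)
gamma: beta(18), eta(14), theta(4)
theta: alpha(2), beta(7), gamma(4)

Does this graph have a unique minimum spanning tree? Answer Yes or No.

Kruskal: consider edges lightest-first.
beta–eta (1): add. Components now {beta,eta} {alpha} {theta} {gamma}
alpha–theta (2): add. Components now {beta,eta} {alpha,theta} {gamma}
gamma–theta (4): add. Components now {beta,eta} {alpha,gamma,theta}
beta–theta (7): add. Components now {alpha,beta,eta,gamma,theta}
Every non-tree edge has weight strictly greater than the heaviest edge on the tree path between its endpoints, so the MST is unique.

Yes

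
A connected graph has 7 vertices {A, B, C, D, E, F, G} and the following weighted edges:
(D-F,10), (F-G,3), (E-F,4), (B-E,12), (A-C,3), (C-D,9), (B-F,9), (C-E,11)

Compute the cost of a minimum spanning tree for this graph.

38

Sort edges by weight, then run Kruskal:
A-C (3): add. Components now {A,C} {B} {D} {E} {F} {G}
F-G (3): add. Components now {A,C} {B} {D} {E} {F,G}
E-F (4): add. Components now {A,C} {B} {D} {E,F,G}
B-F (9): add. Components now {A,C} {B,E,F,G} {D}
C-D (9): add. Components now {A,C,D} {B,E,F,G}
D-F (10): add. Components now {A,B,C,D,E,F,G}
MST edges: A-C, F-G, E-F, B-F, C-D, D-F; total weight 3+3+4+9+9+10 = 38.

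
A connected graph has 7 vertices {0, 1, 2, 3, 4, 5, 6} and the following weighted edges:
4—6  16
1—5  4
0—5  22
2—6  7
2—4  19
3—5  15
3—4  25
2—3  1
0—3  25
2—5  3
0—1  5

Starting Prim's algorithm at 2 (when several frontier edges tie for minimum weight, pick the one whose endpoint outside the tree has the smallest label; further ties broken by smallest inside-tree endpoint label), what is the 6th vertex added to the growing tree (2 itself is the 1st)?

6

Prim's algorithm from 2:
Step 1: frontier [2—3 1, 2—5 3, 2—6 7, 2—4 19] → take 2—3 (1); add 3.
Step 2: frontier [2—5 3, 2—6 7, 2—4 19, 3—5 15, 0—3 25, 3—4 25] → take 2—5 (3); add 5.
Step 3: frontier [2—6 7, 2—4 19, 0—3 25, 3—4 25, 1—5 4, 0—5 22] → take 1—5 (4); add 1.
Step 4: frontier [0—1 5, 2—6 7, 2—4 19, 0—3 25, 3—4 25, 0—5 22] → take 0—1 (5); add 0.
Step 5: frontier [2—6 7, 2—4 19, 3—4 25] → take 2—6 (7); add 6.
Step 6: frontier [2—4 19, 3—4 25, 4—6 16] → take 4—6 (16); add 4.
Vertex order: 2, 3, 5, 1, 0, 6, 4. The 6th vertex is 6.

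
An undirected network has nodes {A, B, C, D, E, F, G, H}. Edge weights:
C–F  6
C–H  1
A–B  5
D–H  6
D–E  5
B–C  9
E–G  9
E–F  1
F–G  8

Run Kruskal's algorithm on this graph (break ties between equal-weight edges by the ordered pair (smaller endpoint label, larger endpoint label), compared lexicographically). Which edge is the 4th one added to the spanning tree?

D-E

Kruskal: consider edges lightest-first.
C–H (1): add — endpoints in different components.
E–F (1): add — endpoints in different components.
A–B (5): add — endpoints in different components.
D–E (5): add — endpoints in different components.
C–F (6): add — endpoints in different components.
D–H (6): skip — D and H already connected.
F–G (8): add — endpoints in different components.
B–C (9): add — endpoints in different components.
The 4th edge added is D–E.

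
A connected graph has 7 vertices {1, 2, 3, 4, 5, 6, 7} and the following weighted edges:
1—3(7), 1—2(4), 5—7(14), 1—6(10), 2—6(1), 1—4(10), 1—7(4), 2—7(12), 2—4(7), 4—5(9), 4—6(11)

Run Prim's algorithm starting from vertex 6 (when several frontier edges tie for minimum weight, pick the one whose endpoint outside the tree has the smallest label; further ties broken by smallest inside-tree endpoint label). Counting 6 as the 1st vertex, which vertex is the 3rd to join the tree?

1

Prim's algorithm from 6:
Step 1: cheapest edge leaving the tree is 2—6 (1); add 2.
Step 2: cheapest edge leaving the tree is 1—2 (4); add 1.
Step 3: cheapest edge leaving the tree is 1—7 (4); add 7.
Step 4: cheapest edge leaving the tree is 1—3 (7); add 3.
Step 5: cheapest edge leaving the tree is 2—4 (7); add 4.
Step 6: cheapest edge leaving the tree is 4—5 (9); add 5.
Vertex order: 6, 2, 1, 7, 3, 4, 5. The 3rd vertex is 1.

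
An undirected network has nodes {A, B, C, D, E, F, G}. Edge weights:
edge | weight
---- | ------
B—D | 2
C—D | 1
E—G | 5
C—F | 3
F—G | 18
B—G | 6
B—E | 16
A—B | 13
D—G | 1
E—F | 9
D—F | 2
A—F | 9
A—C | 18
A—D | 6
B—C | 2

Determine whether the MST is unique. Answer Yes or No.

No

Kruskal: consider edges lightest-first.
C—D (1): add — endpoints in different components.
D—G (1): add — endpoints in different components.
B—C (2): add — endpoints in different components.
B—D (2): skip — B and D already connected.
D—F (2): add — endpoints in different components.
C—F (3): skip — C and F already connected.
E—G (5): add — endpoints in different components.
A—D (6): add — endpoints in different components.
Non-tree edge B—D has weight 2, equal to the heaviest edge on its tree cycle — swapping gives another MST of the same weight. Not unique.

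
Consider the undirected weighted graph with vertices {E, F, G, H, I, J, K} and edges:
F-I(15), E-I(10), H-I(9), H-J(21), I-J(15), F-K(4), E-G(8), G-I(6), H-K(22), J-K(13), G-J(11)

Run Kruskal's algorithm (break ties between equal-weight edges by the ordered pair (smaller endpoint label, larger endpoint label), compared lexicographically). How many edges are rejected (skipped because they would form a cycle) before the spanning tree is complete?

1

Kruskal's algorithm — process edges by increasing weight (ties by edge label):
F-K (4): add — endpoints in different components.
G-I (6): add — endpoints in different components.
E-G (8): add — endpoints in different components.
H-I (9): add — endpoints in different components.
E-I (10): skip — E and I already connected.
G-J (11): add — endpoints in different components.
J-K (13): add — endpoints in different components.
Edges rejected before the tree was complete: 1.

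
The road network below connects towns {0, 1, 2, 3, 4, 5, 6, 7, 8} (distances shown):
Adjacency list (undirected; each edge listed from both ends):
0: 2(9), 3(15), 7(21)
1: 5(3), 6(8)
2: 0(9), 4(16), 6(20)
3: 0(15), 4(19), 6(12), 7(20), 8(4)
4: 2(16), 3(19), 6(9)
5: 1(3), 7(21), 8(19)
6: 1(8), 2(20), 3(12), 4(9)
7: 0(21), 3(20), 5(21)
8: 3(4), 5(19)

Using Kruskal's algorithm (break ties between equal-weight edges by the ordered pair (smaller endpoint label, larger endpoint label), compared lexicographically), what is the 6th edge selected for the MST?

3-6

Kruskal: consider edges lightest-first.
1 5 (3): add — endpoints in different components.
3 8 (4): add — endpoints in different components.
1 6 (8): add — endpoints in different components.
0 2 (9): add — endpoints in different components.
4 6 (9): add — endpoints in different components.
3 6 (12): add — endpoints in different components.
0 3 (15): add — endpoints in different components.
2 4 (16): skip — 2 and 4 already connected.
3 4 (19): skip — 3 and 4 already connected.
5 8 (19): skip — 5 and 8 already connected.
2 6 (20): skip — 2 and 6 already connected.
3 7 (20): add — endpoints in different components.
The 6th edge added is 3 6.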